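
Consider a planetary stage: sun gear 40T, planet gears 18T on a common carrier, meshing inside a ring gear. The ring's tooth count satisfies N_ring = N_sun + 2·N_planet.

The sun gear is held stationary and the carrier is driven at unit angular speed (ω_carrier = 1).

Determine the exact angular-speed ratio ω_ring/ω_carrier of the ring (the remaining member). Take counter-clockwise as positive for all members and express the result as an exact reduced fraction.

29/19

N_ring = 40 + 2·18 = 76
40(ω_s−ω_c) = −76(ω_r−ω_c),  ω_s=0, ω_c=1
ω_r = 1 − (40/76)(0−1) = 29/19
ω_r/ω_c = 29/19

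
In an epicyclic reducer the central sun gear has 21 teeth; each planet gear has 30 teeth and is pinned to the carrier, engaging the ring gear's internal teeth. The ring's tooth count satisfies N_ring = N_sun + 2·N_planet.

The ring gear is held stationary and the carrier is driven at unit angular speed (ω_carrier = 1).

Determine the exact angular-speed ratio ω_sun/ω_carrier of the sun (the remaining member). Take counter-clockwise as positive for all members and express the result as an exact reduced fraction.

34/7

N_ring = 21 + 2·30 = 81
21(ω_s−ω_c) = −81(ω_r−ω_c),  ω_r=0, ω_c=1
ω_s = 1 − (81/21)(0−1) = 34/7
ω_s/ω_c = 34/7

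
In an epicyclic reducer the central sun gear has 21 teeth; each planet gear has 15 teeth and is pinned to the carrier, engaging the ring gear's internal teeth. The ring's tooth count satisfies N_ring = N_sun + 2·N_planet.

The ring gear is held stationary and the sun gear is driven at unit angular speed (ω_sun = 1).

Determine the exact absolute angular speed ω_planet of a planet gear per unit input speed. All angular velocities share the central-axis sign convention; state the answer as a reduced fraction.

N_ring = 21 + 2·15 = 51
21(ω_s−ω_c) = −51(ω_r−ω_c),  ω_r=0, ω_s=1
21(1−ω_c) = −51(0−ω_c)  ⇒  72ω_c = 21  ⇒  ω_c = 7/24
sun–planet: 21·(1−7/24) = −15·(ω_p−ω_c)  ⇒  ω_p−ω_c = −(21/15)·(17/24) = -119/120
ω_p = 7/24 − 119/120 = -7/10

-7/10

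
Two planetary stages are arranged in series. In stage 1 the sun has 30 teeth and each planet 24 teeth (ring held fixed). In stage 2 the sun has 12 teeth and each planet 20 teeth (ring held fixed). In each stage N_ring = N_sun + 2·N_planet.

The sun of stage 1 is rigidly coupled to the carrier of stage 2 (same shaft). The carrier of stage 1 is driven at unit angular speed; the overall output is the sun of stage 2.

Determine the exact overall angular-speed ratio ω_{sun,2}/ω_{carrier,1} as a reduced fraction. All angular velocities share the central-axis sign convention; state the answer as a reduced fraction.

Stage 1: N_ring = 30 + 2·24 = 78
Stage 1: 30(ω_s−ω_c) = −78(ω_r−ω_c),  ω_r=0, ω_c=1
Stage 1: ω_s = 1 − (78/30)(0−1) = 18/5
  ⇒ ω_s¹/ω_c¹ = 18/5
Stage 2: N_ring = 12 + 2·20 = 52
Stage 2: 12(ω_s−ω_c) = −52(ω_r−ω_c),  ω_r=0, ω_c=1
Stage 2: ω_s = 1 − (52/12)(0−1) = 16/3
  ⇒ ω_s²/ω_c² = 16/3
Coupling ω_c² = ω_s¹ ⇒ overall = 18/5 × 16/3 = 96/5

96/5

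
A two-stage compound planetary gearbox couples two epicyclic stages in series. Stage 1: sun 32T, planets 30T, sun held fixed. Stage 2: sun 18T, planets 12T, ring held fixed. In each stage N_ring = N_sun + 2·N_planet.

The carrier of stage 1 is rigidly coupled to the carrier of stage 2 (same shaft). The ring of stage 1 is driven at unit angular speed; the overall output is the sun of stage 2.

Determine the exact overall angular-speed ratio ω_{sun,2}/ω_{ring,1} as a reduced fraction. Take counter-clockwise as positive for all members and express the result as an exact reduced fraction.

230/93

Stage 1: N_ring = 32 + 2·30 = 92
Stage 1: 32(ω_s−ω_c) = −92(ω_r−ω_c),  ω_s=0, ω_r=1
Stage 1: 32(0−ω_c) = −92(1−ω_c)  ⇒  124ω_c = 92  ⇒  ω_c = 23/31
  ⇒ ω_c¹/ω_r¹ = 23/31
Stage 2: N_ring = 18 + 2·12 = 42
Stage 2: 18(ω_s−ω_c) = −42(ω_r−ω_c),  ω_r=0, ω_c=1
Stage 2: ω_s = 1 − (42/18)(0−1) = 10/3
  ⇒ ω_s²/ω_c² = 10/3
Coupling ω_c² = ω_c¹ ⇒ overall = 23/31 × 10/3 = 230/93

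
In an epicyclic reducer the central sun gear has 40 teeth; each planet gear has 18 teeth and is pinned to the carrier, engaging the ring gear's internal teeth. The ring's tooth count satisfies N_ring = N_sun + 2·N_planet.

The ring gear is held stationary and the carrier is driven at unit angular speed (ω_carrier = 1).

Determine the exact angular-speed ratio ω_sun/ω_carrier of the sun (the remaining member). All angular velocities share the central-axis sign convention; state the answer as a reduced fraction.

N_ring = 40 + 2·18 = 76
40(ω_s−ω_c) = −76(ω_r−ω_c),  ω_r=0, ω_c=1
ω_s = 1 − (76/40)(0−1) = 29/10
ω_s/ω_c = 29/10

29/10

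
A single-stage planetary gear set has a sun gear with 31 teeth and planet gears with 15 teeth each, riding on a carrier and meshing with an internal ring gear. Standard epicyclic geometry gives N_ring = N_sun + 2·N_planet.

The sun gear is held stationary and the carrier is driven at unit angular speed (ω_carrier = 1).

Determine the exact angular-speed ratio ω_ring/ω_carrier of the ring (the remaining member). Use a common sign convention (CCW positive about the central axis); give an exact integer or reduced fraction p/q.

92/61

N_ring = 31 + 2·15 = 61
31(ω_s−ω_c) = −61(ω_r−ω_c),  ω_s=0, ω_c=1
ω_r = 1 − (31/61)(0−1) = 92/61
ω_r/ω_c = 92/61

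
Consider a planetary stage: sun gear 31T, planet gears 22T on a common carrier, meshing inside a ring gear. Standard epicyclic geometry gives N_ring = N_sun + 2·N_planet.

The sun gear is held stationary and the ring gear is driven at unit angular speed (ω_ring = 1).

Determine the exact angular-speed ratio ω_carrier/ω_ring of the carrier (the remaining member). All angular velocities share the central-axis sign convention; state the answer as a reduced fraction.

75/106

N_ring = 31 + 2·22 = 75
31(ω_s−ω_c) = −75(ω_r−ω_c),  ω_s=0, ω_r=1
31(0−ω_c) = −75(1−ω_c)  ⇒  106ω_c = 75  ⇒  ω_c = 75/106
ω_c/ω_r = 75/106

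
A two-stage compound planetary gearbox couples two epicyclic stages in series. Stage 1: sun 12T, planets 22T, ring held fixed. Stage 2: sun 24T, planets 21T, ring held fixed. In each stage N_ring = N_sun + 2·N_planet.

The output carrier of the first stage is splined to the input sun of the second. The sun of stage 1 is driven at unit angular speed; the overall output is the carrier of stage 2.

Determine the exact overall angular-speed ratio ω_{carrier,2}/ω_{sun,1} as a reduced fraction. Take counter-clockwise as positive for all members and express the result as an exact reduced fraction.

4/85

Stage 1: N_ring = 12 + 2·22 = 56
Stage 1: 12(ω_s−ω_c) = −56(ω_r−ω_c),  ω_r=0, ω_s=1
Stage 1: 12(1−ω_c) = −56(0−ω_c)  ⇒  68ω_c = 12  ⇒  ω_c = 3/17
  ⇒ ω_c¹/ω_s¹ = 3/17
Stage 2: N_ring = 24 + 2·21 = 66
Stage 2: 24(ω_s−ω_c) = −66(ω_r−ω_c),  ω_r=0, ω_s=1
Stage 2: 24(1−ω_c) = −66(0−ω_c)  ⇒  90ω_c = 24  ⇒  ω_c = 4/15
  ⇒ ω_c²/ω_s² = 4/15
Coupling ω_s² = ω_c¹ ⇒ overall = 3/17 × 4/15 = 4/85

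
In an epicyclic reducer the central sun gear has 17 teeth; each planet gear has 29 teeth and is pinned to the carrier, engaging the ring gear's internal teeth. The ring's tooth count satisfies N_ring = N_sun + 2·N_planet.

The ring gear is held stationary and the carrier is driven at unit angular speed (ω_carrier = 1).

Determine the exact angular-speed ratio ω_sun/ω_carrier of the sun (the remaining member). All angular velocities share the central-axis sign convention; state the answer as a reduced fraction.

92/17

N_ring = 17 + 2·29 = 75
17(ω_s−ω_c) = −75(ω_r−ω_c),  ω_r=0, ω_c=1
ω_s = 1 − (75/17)(0−1) = 92/17
ω_s/ω_c = 92/17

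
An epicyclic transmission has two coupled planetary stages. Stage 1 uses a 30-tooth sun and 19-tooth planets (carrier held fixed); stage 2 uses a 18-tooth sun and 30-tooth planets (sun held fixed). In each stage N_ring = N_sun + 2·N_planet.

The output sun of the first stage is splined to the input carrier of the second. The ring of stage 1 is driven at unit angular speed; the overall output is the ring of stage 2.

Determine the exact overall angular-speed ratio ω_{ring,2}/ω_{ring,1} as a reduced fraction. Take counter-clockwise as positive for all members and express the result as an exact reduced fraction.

Stage 1: N_ring = 30 + 2·19 = 68
Stage 1: 30(ω_s−ω_c) = −68(ω_r−ω_c),  ω_c=0, ω_r=1
Stage 1: ω_s = 0 − (68/30)(1−0) = -34/15
  ⇒ ω_s¹/ω_r¹ = -34/15
Stage 2: N_ring = 18 + 2·30 = 78
Stage 2: 18(ω_s−ω_c) = −78(ω_r−ω_c),  ω_s=0, ω_c=1
Stage 2: ω_r = 1 − (18/78)(0−1) = 16/13
  ⇒ ω_r²/ω_c² = 16/13
Coupling ω_c² = ω_s¹ ⇒ overall = -34/15 × 16/13 = -544/195

-544/195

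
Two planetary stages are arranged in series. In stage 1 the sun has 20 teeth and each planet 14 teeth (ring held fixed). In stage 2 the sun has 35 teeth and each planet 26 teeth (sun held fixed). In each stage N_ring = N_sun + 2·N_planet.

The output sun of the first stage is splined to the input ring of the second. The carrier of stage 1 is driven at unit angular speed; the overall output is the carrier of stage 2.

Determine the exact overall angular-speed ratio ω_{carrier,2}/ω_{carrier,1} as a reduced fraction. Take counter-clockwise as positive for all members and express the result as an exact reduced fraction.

Stage 1: N_ring = 20 + 2·14 = 48
Stage 1: 20(ω_s−ω_c) = −48(ω_r−ω_c),  ω_r=0, ω_c=1
Stage 1: ω_s = 1 − (48/20)(0−1) = 17/5
  ⇒ ω_s¹/ω_c¹ = 17/5
Stage 2: N_ring = 35 + 2·26 = 87
Stage 2: 35(ω_s−ω_c) = −87(ω_r−ω_c),  ω_s=0, ω_r=1
Stage 2: 35(0−ω_c) = −87(1−ω_c)  ⇒  122ω_c = 87  ⇒  ω_c = 87/122
  ⇒ ω_c²/ω_r² = 87/122
Coupling ω_r² = ω_s¹ ⇒ overall = 17/5 × 87/122 = 1479/610

1479/610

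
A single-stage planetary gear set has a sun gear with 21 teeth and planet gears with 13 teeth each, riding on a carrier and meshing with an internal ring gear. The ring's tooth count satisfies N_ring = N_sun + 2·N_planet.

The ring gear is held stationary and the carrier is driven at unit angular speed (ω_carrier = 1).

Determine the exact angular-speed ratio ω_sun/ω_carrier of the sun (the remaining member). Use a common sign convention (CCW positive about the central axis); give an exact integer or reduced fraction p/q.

68/21

N_ring = 21 + 2·13 = 47
21(ω_s−ω_c) = −47(ω_r−ω_c),  ω_r=0, ω_c=1
ω_s = 1 − (47/21)(0−1) = 68/21
ω_s/ω_c = 68/21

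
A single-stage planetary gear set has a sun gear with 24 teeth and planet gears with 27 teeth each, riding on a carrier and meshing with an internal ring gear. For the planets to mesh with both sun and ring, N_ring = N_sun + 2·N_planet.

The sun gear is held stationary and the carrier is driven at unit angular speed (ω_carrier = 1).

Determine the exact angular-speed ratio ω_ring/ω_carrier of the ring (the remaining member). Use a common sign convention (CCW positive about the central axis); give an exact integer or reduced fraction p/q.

17/13

N_ring = 24 + 2·27 = 78
24(ω_s−ω_c) = −78(ω_r−ω_c),  ω_s=0, ω_c=1
ω_r = 1 − (24/78)(0−1) = 17/13
ω_r/ω_c = 17/13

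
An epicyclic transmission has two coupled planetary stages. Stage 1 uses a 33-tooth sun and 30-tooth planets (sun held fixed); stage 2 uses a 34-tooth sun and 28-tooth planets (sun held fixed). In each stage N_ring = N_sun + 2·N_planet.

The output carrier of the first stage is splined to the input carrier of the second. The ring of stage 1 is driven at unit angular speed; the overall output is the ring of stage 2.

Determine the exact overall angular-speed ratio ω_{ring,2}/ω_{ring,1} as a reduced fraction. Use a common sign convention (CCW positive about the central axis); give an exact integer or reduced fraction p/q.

961/945

Stage 1: N_ring = 33 + 2·30 = 93
Stage 1: 33(ω_s−ω_c) = −93(ω_r−ω_c),  ω_s=0, ω_r=1
Stage 1: 33(0−ω_c) = −93(1−ω_c)  ⇒  126ω_c = 93  ⇒  ω_c = 31/42
  ⇒ ω_c¹/ω_r¹ = 31/42
Stage 2: N_ring = 34 + 2·28 = 90
Stage 2: 34(ω_s−ω_c) = −90(ω_r−ω_c),  ω_s=0, ω_c=1
Stage 2: ω_r = 1 − (34/90)(0−1) = 62/45
  ⇒ ω_r²/ω_c² = 62/45
Coupling ω_c² = ω_c¹ ⇒ overall = 31/42 × 62/45 = 961/945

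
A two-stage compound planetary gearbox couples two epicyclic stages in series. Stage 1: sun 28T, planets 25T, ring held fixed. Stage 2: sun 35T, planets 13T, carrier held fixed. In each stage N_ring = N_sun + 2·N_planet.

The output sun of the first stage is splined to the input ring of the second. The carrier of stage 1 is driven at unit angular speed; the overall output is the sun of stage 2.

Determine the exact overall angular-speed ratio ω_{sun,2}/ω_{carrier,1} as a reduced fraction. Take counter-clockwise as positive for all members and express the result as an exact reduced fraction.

-3233/490

Stage 1: N_ring = 28 + 2·25 = 78
Stage 1: 28(ω_s−ω_c) = −78(ω_r−ω_c),  ω_r=0, ω_c=1
Stage 1: ω_s = 1 − (78/28)(0−1) = 53/14
  ⇒ ω_s¹/ω_c¹ = 53/14
Stage 2: N_ring = 35 + 2·13 = 61
Stage 2: 35(ω_s−ω_c) = −61(ω_r−ω_c),  ω_c=0, ω_r=1
Stage 2: ω_s = 0 − (61/35)(1−0) = -61/35
  ⇒ ω_s²/ω_r² = -61/35
Coupling ω_r² = ω_s¹ ⇒ overall = 53/14 × -61/35 = -3233/490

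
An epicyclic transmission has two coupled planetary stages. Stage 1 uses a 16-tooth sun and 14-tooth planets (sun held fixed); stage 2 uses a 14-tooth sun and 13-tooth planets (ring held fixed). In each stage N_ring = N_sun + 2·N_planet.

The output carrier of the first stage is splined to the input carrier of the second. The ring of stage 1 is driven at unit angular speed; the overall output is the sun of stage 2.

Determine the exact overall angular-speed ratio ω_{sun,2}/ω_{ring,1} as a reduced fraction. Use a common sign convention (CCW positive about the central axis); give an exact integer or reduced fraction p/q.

99/35

Stage 1: N_ring = 16 + 2·14 = 44
Stage 1: 16(ω_s−ω_c) = −44(ω_r−ω_c),  ω_s=0, ω_r=1
Stage 1: 16(0−ω_c) = −44(1−ω_c)  ⇒  60ω_c = 44  ⇒  ω_c = 11/15
  ⇒ ω_c¹/ω_r¹ = 11/15
Stage 2: N_ring = 14 + 2·13 = 40
Stage 2: 14(ω_s−ω_c) = −40(ω_r−ω_c),  ω_r=0, ω_c=1
Stage 2: ω_s = 1 − (40/14)(0−1) = 27/7
  ⇒ ω_s²/ω_c² = 27/7
Coupling ω_c² = ω_c¹ ⇒ overall = 11/15 × 27/7 = 99/35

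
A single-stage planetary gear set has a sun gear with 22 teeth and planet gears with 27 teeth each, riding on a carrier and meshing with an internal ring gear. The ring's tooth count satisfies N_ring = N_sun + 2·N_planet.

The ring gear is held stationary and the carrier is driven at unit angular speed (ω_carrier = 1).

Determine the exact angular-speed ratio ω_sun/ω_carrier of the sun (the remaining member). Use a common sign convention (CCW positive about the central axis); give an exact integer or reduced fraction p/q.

N_ring = 22 + 2·27 = 76
22(ω_s−ω_c) = −76(ω_r−ω_c),  ω_r=0, ω_c=1
ω_s = 1 − (76/22)(0−1) = 49/11
ω_s/ω_c = 49/11

49/11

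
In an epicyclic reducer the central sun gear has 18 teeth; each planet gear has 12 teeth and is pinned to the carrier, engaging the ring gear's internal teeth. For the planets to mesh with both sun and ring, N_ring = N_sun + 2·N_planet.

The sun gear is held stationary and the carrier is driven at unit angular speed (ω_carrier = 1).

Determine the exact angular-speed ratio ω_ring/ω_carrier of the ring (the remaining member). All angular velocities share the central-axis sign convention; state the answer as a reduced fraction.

10/7

N_ring = 18 + 2·12 = 42
18(ω_s−ω_c) = −42(ω_r−ω_c),  ω_s=0, ω_c=1
ω_r = 1 − (18/42)(0−1) = 10/7
ω_r/ω_c = 10/7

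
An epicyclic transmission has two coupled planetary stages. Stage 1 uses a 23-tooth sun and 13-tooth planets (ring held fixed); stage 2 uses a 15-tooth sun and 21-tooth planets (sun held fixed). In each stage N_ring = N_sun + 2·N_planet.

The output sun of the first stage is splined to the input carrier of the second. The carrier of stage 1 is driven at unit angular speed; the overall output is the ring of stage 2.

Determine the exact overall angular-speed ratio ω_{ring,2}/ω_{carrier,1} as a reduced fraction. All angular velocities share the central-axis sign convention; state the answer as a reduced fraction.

1728/437

Stage 1: N_ring = 23 + 2·13 = 49
Stage 1: 23(ω_s−ω_c) = −49(ω_r−ω_c),  ω_r=0, ω_c=1
Stage 1: ω_s = 1 − (49/23)(0−1) = 72/23
  ⇒ ω_s¹/ω_c¹ = 72/23
Stage 2: N_ring = 15 + 2·21 = 57
Stage 2: 15(ω_s−ω_c) = −57(ω_r−ω_c),  ω_s=0, ω_c=1
Stage 2: ω_r = 1 − (15/57)(0−1) = 24/19
  ⇒ ω_r²/ω_c² = 24/19
Coupling ω_c² = ω_s¹ ⇒ overall = 72/23 × 24/19 = 1728/437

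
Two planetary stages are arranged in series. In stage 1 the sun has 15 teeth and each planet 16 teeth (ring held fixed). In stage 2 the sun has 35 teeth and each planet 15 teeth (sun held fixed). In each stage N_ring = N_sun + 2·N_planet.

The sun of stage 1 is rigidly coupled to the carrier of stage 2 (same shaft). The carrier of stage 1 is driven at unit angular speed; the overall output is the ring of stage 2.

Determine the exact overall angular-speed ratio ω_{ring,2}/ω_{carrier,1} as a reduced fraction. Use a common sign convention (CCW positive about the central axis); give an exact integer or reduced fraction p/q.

248/39

Stage 1: N_ring = 15 + 2·16 = 47
Stage 1: 15(ω_s−ω_c) = −47(ω_r−ω_c),  ω_r=0, ω_c=1
Stage 1: ω_s = 1 − (47/15)(0−1) = 62/15
  ⇒ ω_s¹/ω_c¹ = 62/15
Stage 2: N_ring = 35 + 2·15 = 65
Stage 2: 35(ω_s−ω_c) = −65(ω_r−ω_c),  ω_s=0, ω_c=1
Stage 2: ω_r = 1 − (35/65)(0−1) = 20/13
  ⇒ ω_r²/ω_c² = 20/13
Coupling ω_c² = ω_s¹ ⇒ overall = 62/15 × 20/13 = 248/39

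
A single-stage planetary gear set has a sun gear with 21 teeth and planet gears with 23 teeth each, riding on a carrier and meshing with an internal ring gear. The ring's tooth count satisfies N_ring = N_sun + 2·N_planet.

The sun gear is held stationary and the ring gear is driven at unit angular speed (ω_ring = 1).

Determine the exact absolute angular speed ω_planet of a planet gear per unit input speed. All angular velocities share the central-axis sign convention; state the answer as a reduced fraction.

N_ring = 21 + 2·23 = 67
21(ω_s−ω_c) = −67(ω_r−ω_c),  ω_s=0, ω_r=1
21(0−ω_c) = −67(1−ω_c)  ⇒  88ω_c = 67  ⇒  ω_c = 67/88
sun–planet: 21·(0−67/88) = −23·(ω_p−ω_c)  ⇒  ω_p−ω_c = −(21/23)·(-67/88) = 1407/2024
ω_p = 67/88 + 1407/2024 = 67/46

67/46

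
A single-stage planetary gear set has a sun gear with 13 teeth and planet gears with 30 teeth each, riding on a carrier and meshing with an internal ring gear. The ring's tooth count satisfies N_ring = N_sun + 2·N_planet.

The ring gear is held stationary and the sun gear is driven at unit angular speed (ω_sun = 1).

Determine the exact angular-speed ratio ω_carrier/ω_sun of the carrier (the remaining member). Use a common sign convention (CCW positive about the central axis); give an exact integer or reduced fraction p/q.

N_ring = 13 + 2·30 = 73
13(ω_s−ω_c) = −73(ω_r−ω_c),  ω_r=0, ω_s=1
13(1−ω_c) = −73(0−ω_c)  ⇒  86ω_c = 13  ⇒  ω_c = 13/86
ω_c/ω_s = 13/86

13/86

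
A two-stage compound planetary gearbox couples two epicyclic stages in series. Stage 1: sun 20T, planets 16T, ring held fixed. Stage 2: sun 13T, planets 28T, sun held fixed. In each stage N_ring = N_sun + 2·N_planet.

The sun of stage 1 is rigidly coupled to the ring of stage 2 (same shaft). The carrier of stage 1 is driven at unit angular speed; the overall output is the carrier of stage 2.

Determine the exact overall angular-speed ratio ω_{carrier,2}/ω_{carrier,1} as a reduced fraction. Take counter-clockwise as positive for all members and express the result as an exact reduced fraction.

621/205

Stage 1: N_ring = 20 + 2·16 = 52
Stage 1: 20(ω_s−ω_c) = −52(ω_r−ω_c),  ω_r=0, ω_c=1
Stage 1: ω_s = 1 − (52/20)(0−1) = 18/5
  ⇒ ω_s¹/ω_c¹ = 18/5
Stage 2: N_ring = 13 + 2·28 = 69
Stage 2: 13(ω_s−ω_c) = −69(ω_r−ω_c),  ω_s=0, ω_r=1
Stage 2: 13(0−ω_c) = −69(1−ω_c)  ⇒  82ω_c = 69  ⇒  ω_c = 69/82
  ⇒ ω_c²/ω_r² = 69/82
Coupling ω_r² = ω_s¹ ⇒ overall = 18/5 × 69/82 = 621/205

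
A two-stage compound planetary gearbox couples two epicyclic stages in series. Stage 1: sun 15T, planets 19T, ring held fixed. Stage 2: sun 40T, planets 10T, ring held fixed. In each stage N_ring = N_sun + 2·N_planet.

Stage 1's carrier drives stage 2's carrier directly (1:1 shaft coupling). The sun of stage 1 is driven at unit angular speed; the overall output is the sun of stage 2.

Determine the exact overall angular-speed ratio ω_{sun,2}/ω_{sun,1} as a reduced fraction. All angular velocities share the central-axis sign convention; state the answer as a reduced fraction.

75/136

Stage 1: N_ring = 15 + 2·19 = 53
Stage 1: 15(ω_s−ω_c) = −53(ω_r−ω_c),  ω_r=0, ω_s=1
Stage 1: 15(1−ω_c) = −53(0−ω_c)  ⇒  68ω_c = 15  ⇒  ω_c = 15/68
  ⇒ ω_c¹/ω_s¹ = 15/68
Stage 2: N_ring = 40 + 2·10 = 60
Stage 2: 40(ω_s−ω_c) = −60(ω_r−ω_c),  ω_r=0, ω_c=1
Stage 2: ω_s = 1 − (60/40)(0−1) = 5/2
  ⇒ ω_s²/ω_c² = 5/2
Coupling ω_c² = ω_c¹ ⇒ overall = 15/68 × 5/2 = 75/136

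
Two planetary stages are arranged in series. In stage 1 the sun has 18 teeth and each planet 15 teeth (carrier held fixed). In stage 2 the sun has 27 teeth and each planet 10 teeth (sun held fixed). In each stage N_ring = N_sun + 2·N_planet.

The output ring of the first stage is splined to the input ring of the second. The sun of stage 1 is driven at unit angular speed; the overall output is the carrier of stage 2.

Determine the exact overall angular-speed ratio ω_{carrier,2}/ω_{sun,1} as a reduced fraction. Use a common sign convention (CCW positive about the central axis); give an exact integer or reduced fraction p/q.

-141/592

Stage 1: N_ring = 18 + 2·15 = 48
Stage 1: 18(ω_s−ω_c) = −48(ω_r−ω_c),  ω_c=0, ω_s=1
Stage 1: ω_r = 0 − (18/48)(1−0) = -3/8
  ⇒ ω_r¹/ω_s¹ = -3/8
Stage 2: N_ring = 27 + 2·10 = 47
Stage 2: 27(ω_s−ω_c) = −47(ω_r−ω_c),  ω_s=0, ω_r=1
Stage 2: 27(0−ω_c) = −47(1−ω_c)  ⇒  74ω_c = 47  ⇒  ω_c = 47/74
  ⇒ ω_c²/ω_r² = 47/74
Coupling ω_r² = ω_r¹ ⇒ overall = -3/8 × 47/74 = -141/592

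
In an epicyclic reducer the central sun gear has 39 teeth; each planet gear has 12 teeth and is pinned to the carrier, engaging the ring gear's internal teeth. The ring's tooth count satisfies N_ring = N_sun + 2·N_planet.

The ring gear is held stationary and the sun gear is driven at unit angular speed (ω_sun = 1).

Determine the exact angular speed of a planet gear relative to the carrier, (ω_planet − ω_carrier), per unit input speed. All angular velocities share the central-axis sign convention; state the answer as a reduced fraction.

-273/136

N_ring = 39 + 2·12 = 63
39(ω_s−ω_c) = −63(ω_r−ω_c),  ω_r=0, ω_s=1
39(1−ω_c) = −63(0−ω_c)  ⇒  102ω_c = 39  ⇒  ω_c = 13/34
sun–planet: 39·(1−13/34) = −12·(ω_p−ω_c)  ⇒  ω_p−ω_c = −(39/12)·(21/34) = -273/136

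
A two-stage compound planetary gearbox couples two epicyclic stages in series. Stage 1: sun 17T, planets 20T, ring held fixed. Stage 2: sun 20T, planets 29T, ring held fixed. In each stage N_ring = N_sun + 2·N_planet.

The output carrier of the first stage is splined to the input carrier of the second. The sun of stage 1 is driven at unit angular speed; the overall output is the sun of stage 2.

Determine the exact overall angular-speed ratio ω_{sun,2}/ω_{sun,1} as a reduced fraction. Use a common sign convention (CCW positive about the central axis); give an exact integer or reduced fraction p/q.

833/740

Stage 1: N_ring = 17 + 2·20 = 57
Stage 1: 17(ω_s−ω_c) = −57(ω_r−ω_c),  ω_r=0, ω_s=1
Stage 1: 17(1−ω_c) = −57(0−ω_c)  ⇒  74ω_c = 17  ⇒  ω_c = 17/74
  ⇒ ω_c¹/ω_s¹ = 17/74
Stage 2: N_ring = 20 + 2·29 = 78
Stage 2: 20(ω_s−ω_c) = −78(ω_r−ω_c),  ω_r=0, ω_c=1
Stage 2: ω_s = 1 − (78/20)(0−1) = 49/10
  ⇒ ω_s²/ω_c² = 49/10
Coupling ω_c² = ω_c¹ ⇒ overall = 17/74 × 49/10 = 833/740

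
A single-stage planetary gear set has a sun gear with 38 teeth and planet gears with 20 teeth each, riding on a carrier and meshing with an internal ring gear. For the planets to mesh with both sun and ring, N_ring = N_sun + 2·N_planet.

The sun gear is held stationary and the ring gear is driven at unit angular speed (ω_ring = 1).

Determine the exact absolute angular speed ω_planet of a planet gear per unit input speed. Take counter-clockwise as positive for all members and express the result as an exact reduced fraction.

39/20

N_ring = 38 + 2·20 = 78
38(ω_s−ω_c) = −78(ω_r−ω_c),  ω_s=0, ω_r=1
38(0−ω_c) = −78(1−ω_c)  ⇒  116ω_c = 78  ⇒  ω_c = 39/58
sun–planet: 38·(0−39/58) = −20·(ω_p−ω_c)  ⇒  ω_p−ω_c = −(38/20)·(-39/58) = 741/580
ω_p = 39/58 + 741/580 = 39/20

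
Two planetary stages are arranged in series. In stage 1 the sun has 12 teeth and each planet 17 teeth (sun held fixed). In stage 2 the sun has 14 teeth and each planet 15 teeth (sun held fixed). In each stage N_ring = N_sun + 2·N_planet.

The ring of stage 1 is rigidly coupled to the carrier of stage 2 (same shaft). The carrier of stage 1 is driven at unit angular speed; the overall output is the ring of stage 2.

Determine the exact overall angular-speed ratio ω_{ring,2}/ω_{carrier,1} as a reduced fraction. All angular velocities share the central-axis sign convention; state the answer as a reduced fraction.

Stage 1: N_ring = 12 + 2·17 = 46
Stage 1: 12(ω_s−ω_c) = −46(ω_r−ω_c),  ω_s=0, ω_c=1
Stage 1: ω_r = 1 − (12/46)(0−1) = 29/23
  ⇒ ω_r¹/ω_c¹ = 29/23
Stage 2: N_ring = 14 + 2·15 = 44
Stage 2: 14(ω_s−ω_c) = −44(ω_r−ω_c),  ω_s=0, ω_c=1
Stage 2: ω_r = 1 − (14/44)(0−1) = 29/22
  ⇒ ω_r²/ω_c² = 29/22
Coupling ω_c² = ω_r¹ ⇒ overall = 29/23 × 29/22 = 841/506

841/506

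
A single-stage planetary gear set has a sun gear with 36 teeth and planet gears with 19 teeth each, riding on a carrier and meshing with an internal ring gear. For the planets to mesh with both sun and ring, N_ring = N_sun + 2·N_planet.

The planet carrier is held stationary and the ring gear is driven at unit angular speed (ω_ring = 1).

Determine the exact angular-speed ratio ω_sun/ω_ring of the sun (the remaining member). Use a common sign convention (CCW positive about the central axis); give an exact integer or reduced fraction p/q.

-37/18

N_ring = 36 + 2·19 = 74
36(ω_s−ω_c) = −74(ω_r−ω_c),  ω_c=0, ω_r=1
ω_s = 0 − (74/36)(1−0) = -37/18
ω_s/ω_r = -37/18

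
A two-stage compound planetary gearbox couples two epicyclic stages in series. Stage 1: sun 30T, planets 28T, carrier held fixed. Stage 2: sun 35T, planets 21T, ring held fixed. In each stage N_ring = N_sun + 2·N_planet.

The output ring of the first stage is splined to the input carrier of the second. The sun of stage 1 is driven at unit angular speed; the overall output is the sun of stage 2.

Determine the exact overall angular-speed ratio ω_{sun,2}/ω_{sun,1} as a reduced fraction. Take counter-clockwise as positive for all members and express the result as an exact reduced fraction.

Stage 1: N_ring = 30 + 2·28 = 86
Stage 1: 30(ω_s−ω_c) = −86(ω_r−ω_c),  ω_c=0, ω_s=1
Stage 1: ω_r = 0 − (30/86)(1−0) = -15/43
  ⇒ ω_r¹/ω_s¹ = -15/43
Stage 2: N_ring = 35 + 2·21 = 77
Stage 2: 35(ω_s−ω_c) = −77(ω_r−ω_c),  ω_r=0, ω_c=1
Stage 2: ω_s = 1 − (77/35)(0−1) = 16/5
  ⇒ ω_s²/ω_c² = 16/5
Coupling ω_c² = ω_r¹ ⇒ overall = -15/43 × 16/5 = -48/43

-48/43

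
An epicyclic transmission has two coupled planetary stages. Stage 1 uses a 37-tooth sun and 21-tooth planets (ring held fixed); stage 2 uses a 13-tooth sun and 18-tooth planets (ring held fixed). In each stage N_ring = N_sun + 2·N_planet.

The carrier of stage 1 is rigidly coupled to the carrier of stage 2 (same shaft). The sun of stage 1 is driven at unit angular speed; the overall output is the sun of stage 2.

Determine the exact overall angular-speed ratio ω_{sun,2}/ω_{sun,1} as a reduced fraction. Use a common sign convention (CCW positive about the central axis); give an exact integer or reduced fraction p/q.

1147/754

Stage 1: N_ring = 37 + 2·21 = 79
Stage 1: 37(ω_s−ω_c) = −79(ω_r−ω_c),  ω_r=0, ω_s=1
Stage 1: 37(1−ω_c) = −79(0−ω_c)  ⇒  116ω_c = 37  ⇒  ω_c = 37/116
  ⇒ ω_c¹/ω_s¹ = 37/116
Stage 2: N_ring = 13 + 2·18 = 49
Stage 2: 13(ω_s−ω_c) = −49(ω_r−ω_c),  ω_r=0, ω_c=1
Stage 2: ω_s = 1 − (49/13)(0−1) = 62/13
  ⇒ ω_s²/ω_c² = 62/13
Coupling ω_c² = ω_c¹ ⇒ overall = 37/116 × 62/13 = 1147/754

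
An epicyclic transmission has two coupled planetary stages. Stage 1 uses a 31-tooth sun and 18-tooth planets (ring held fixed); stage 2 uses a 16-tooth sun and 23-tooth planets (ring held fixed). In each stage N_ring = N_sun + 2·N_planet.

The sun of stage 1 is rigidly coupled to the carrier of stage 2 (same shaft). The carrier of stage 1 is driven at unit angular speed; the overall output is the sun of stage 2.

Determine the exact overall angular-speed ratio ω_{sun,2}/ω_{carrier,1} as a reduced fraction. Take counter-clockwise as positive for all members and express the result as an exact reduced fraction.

Stage 1: N_ring = 31 + 2·18 = 67
Stage 1: 31(ω_s−ω_c) = −67(ω_r−ω_c),  ω_r=0, ω_c=1
Stage 1: ω_s = 1 − (67/31)(0−1) = 98/31
  ⇒ ω_s¹/ω_c¹ = 98/31
Stage 2: N_ring = 16 + 2·23 = 62
Stage 2: 16(ω_s−ω_c) = −62(ω_r−ω_c),  ω_r=0, ω_c=1
Stage 2: ω_s = 1 − (62/16)(0−1) = 39/8
  ⇒ ω_s²/ω_c² = 39/8
Coupling ω_c² = ω_s¹ ⇒ overall = 98/31 × 39/8 = 1911/124

1911/124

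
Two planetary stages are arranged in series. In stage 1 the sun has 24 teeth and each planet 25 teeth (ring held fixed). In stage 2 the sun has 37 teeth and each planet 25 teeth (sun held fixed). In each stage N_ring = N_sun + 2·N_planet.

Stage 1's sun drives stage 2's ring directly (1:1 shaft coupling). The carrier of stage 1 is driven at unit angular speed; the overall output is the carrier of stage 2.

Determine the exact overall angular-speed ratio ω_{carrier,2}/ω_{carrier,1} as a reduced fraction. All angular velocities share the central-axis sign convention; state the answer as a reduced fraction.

1421/496

Stage 1: N_ring = 24 + 2·25 = 74
Stage 1: 24(ω_s−ω_c) = −74(ω_r−ω_c),  ω_r=0, ω_c=1
Stage 1: ω_s = 1 − (74/24)(0−1) = 49/12
  ⇒ ω_s¹/ω_c¹ = 49/12
Stage 2: N_ring = 37 + 2·25 = 87
Stage 2: 37(ω_s−ω_c) = −87(ω_r−ω_c),  ω_s=0, ω_r=1
Stage 2: 37(0−ω_c) = −87(1−ω_c)  ⇒  124ω_c = 87  ⇒  ω_c = 87/124
  ⇒ ω_c²/ω_r² = 87/124
Coupling ω_r² = ω_s¹ ⇒ overall = 49/12 × 87/124 = 1421/496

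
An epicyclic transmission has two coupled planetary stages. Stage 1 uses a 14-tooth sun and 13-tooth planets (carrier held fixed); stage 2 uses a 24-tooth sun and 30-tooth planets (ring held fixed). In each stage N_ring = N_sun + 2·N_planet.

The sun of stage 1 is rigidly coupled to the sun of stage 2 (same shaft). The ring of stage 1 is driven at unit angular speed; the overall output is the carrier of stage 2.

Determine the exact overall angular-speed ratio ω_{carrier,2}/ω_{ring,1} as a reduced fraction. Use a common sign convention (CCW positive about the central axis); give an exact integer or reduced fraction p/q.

Stage 1: N_ring = 14 + 2·13 = 40
Stage 1: 14(ω_s−ω_c) = −40(ω_r−ω_c),  ω_c=0, ω_r=1
Stage 1: ω_s = 0 − (40/14)(1−0) = -20/7
  ⇒ ω_s¹/ω_r¹ = -20/7
Stage 2: N_ring = 24 + 2·30 = 84
Stage 2: 24(ω_s−ω_c) = −84(ω_r−ω_c),  ω_r=0, ω_s=1
Stage 2: 24(1−ω_c) = −84(0−ω_c)  ⇒  108ω_c = 24  ⇒  ω_c = 2/9
  ⇒ ω_c²/ω_s² = 2/9
Coupling ω_s² = ω_s¹ ⇒ overall = -20/7 × 2/9 = -40/63

-40/63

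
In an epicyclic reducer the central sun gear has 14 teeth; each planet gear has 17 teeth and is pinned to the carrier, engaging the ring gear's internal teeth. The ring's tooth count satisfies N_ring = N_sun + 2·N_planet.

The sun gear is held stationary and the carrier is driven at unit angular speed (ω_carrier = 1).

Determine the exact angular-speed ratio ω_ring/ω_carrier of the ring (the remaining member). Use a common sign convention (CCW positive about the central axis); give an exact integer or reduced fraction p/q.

31/24

N_ring = 14 + 2·17 = 48
14(ω_s−ω_c) = −48(ω_r−ω_c),  ω_s=0, ω_c=1
ω_r = 1 − (14/48)(0−1) = 31/24
ω_r/ω_c = 31/24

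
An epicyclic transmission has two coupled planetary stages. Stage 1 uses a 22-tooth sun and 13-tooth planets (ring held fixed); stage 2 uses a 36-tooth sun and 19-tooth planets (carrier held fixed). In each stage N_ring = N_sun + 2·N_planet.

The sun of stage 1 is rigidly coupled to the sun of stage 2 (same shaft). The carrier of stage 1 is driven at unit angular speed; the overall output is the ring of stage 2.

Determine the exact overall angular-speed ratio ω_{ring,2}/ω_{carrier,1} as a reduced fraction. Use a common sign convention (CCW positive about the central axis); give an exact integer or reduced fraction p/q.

Stage 1: N_ring = 22 + 2·13 = 48
Stage 1: 22(ω_s−ω_c) = −48(ω_r−ω_c),  ω_r=0, ω_c=1
Stage 1: ω_s = 1 − (48/22)(0−1) = 35/11
  ⇒ ω_s¹/ω_c¹ = 35/11
Stage 2: N_ring = 36 + 2·19 = 74
Stage 2: 36(ω_s−ω_c) = −74(ω_r−ω_c),  ω_c=0, ω_s=1
Stage 2: ω_r = 0 − (36/74)(1−0) = -18/37
  ⇒ ω_r²/ω_s² = -18/37
Coupling ω_s² = ω_s¹ ⇒ overall = 35/11 × -18/37 = -630/407

-630/407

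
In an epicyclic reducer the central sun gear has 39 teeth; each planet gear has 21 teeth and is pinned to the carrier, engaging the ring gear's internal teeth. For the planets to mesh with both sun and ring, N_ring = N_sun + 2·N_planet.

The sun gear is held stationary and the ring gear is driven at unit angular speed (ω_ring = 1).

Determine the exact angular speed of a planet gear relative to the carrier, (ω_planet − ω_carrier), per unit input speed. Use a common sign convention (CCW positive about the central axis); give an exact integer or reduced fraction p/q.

351/280

N_ring = 39 + 2·21 = 81
39(ω_s−ω_c) = −81(ω_r−ω_c),  ω_s=0, ω_r=1
39(0−ω_c) = −81(1−ω_c)  ⇒  120ω_c = 81  ⇒  ω_c = 27/40
sun–planet: 39·(0−27/40) = −21·(ω_p−ω_c)  ⇒  ω_p−ω_c = −(39/21)·(-27/40) = 351/280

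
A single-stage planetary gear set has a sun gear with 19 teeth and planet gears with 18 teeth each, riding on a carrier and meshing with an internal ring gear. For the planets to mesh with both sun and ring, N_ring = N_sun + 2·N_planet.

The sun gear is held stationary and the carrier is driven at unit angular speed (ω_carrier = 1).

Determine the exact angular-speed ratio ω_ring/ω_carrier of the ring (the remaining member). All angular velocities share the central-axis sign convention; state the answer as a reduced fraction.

N_ring = 19 + 2·18 = 55
19(ω_s−ω_c) = −55(ω_r−ω_c),  ω_s=0, ω_c=1
ω_r = 1 − (19/55)(0−1) = 74/55
ω_r/ω_c = 74/55

74/55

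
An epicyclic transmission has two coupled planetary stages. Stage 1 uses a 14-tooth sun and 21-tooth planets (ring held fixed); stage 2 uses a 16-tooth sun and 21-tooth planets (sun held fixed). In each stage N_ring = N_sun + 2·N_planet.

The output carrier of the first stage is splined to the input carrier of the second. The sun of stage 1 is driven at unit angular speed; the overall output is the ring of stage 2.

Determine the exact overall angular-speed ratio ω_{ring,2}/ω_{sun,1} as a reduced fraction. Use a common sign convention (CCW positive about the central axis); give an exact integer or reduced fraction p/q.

Stage 1: N_ring = 14 + 2·21 = 56
Stage 1: 14(ω_s−ω_c) = −56(ω_r−ω_c),  ω_r=0, ω_s=1
Stage 1: 14(1−ω_c) = −56(0−ω_c)  ⇒  70ω_c = 14  ⇒  ω_c = 1/5
  ⇒ ω_c¹/ω_s¹ = 1/5
Stage 2: N_ring = 16 + 2·21 = 58
Stage 2: 16(ω_s−ω_c) = −58(ω_r−ω_c),  ω_s=0, ω_c=1
Stage 2: ω_r = 1 − (16/58)(0−1) = 37/29
  ⇒ ω_r²/ω_c² = 37/29
Coupling ω_c² = ω_c¹ ⇒ overall = 1/5 × 37/29 = 37/145

37/145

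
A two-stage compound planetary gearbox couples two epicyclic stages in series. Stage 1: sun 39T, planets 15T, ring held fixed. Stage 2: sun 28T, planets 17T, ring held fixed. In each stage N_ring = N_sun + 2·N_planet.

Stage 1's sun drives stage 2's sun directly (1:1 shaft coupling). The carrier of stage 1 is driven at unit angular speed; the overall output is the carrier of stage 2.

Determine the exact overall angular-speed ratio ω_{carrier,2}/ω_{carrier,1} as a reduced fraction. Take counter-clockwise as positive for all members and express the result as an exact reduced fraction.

Stage 1: N_ring = 39 + 2·15 = 69
Stage 1: 39(ω_s−ω_c) = −69(ω_r−ω_c),  ω_r=0, ω_c=1
Stage 1: ω_s = 1 − (69/39)(0−1) = 36/13
  ⇒ ω_s¹/ω_c¹ = 36/13
Stage 2: N_ring = 28 + 2·17 = 62
Stage 2: 28(ω_s−ω_c) = −62(ω_r−ω_c),  ω_r=0, ω_s=1
Stage 2: 28(1−ω_c) = −62(0−ω_c)  ⇒  90ω_c = 28  ⇒  ω_c = 14/45
  ⇒ ω_c²/ω_s² = 14/45
Coupling ω_s² = ω_s¹ ⇒ overall = 36/13 × 14/45 = 56/65

56/65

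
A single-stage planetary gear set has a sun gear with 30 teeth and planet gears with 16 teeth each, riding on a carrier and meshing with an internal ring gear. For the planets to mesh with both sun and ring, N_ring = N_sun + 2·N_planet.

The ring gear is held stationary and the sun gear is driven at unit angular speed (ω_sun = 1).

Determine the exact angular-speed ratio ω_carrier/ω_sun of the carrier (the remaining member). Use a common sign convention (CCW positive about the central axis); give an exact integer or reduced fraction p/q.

15/46

N_ring = 30 + 2·16 = 62
30(ω_s−ω_c) = −62(ω_r−ω_c),  ω_r=0, ω_s=1
30(1−ω_c) = −62(0−ω_c)  ⇒  92ω_c = 30  ⇒  ω_c = 15/46
ω_c/ω_s = 15/46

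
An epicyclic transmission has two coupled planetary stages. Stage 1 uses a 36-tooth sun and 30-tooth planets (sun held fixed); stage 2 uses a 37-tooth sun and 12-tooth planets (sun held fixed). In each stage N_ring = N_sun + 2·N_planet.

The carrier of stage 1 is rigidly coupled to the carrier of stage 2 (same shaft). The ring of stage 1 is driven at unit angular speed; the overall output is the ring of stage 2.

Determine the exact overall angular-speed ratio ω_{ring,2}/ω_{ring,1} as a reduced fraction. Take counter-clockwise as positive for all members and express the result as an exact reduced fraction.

Stage 1: N_ring = 36 + 2·30 = 96
Stage 1: 36(ω_s−ω_c) = −96(ω_r−ω_c),  ω_s=0, ω_r=1
Stage 1: 36(0−ω_c) = −96(1−ω_c)  ⇒  132ω_c = 96  ⇒  ω_c = 8/11
  ⇒ ω_c¹/ω_r¹ = 8/11
Stage 2: N_ring = 37 + 2·12 = 61
Stage 2: 37(ω_s−ω_c) = −61(ω_r−ω_c),  ω_s=0, ω_c=1
Stage 2: ω_r = 1 − (37/61)(0−1) = 98/61
  ⇒ ω_r²/ω_c² = 98/61
Coupling ω_c² = ω_c¹ ⇒ overall = 8/11 × 98/61 = 784/671

784/671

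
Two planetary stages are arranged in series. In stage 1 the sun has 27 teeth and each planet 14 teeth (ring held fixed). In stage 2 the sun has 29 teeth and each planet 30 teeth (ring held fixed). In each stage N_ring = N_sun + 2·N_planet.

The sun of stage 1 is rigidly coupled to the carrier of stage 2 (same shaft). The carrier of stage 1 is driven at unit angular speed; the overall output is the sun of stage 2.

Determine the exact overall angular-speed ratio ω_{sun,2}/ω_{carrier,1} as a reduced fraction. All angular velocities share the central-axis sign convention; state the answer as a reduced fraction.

Stage 1: N_ring = 27 + 2·14 = 55
Stage 1: 27(ω_s−ω_c) = −55(ω_r−ω_c),  ω_r=0, ω_c=1
Stage 1: ω_s = 1 − (55/27)(0−1) = 82/27
  ⇒ ω_s¹/ω_c¹ = 82/27
Stage 2: N_ring = 29 + 2·30 = 89
Stage 2: 29(ω_s−ω_c) = −89(ω_r−ω_c),  ω_r=0, ω_c=1
Stage 2: ω_s = 1 − (89/29)(0−1) = 118/29
  ⇒ ω_s²/ω_c² = 118/29
Coupling ω_c² = ω_s¹ ⇒ overall = 82/27 × 118/29 = 9676/783

9676/783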